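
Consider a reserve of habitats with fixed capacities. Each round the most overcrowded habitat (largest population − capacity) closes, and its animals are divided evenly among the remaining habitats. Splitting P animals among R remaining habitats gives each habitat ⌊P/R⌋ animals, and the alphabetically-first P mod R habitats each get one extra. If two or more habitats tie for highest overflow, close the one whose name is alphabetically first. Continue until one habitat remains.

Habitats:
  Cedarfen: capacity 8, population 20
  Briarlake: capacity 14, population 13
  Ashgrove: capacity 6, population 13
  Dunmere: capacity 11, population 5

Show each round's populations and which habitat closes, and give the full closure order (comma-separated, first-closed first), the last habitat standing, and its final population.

Round 1: Ashgrove=13 Briarlake=13 Cedarfen=20 Dunmere=5 → close Cedarfen (overflow 12)
  20÷3 = 6 each, +1 to first 2
Round 2: Ashgrove=20 Briarlake=20 Dunmere=11 → close Ashgrove (overflow 14)
  20÷2 = 10 each, +1 to first 0
Round 3: Briarlake=30 Dunmere=21 → close Briarlake (overflow 16)
  30÷1 = 30 each, +1 to first 0

Closure order: Cedarfen, Ashgrove, Briarlake
Last habitat: Dunmere with 51 animals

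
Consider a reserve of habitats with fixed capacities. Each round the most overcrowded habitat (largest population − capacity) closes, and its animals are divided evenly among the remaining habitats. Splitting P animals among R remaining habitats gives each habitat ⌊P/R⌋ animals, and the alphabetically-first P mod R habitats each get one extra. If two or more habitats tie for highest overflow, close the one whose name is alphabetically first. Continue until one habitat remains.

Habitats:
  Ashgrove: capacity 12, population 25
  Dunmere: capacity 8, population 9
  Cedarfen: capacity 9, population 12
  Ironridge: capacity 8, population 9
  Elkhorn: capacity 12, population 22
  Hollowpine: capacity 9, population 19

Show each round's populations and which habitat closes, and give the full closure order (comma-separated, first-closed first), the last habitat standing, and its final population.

Closure order: Ashgrove, Elkhorn, Hollowpine, Cedarfen, Dunmere
Last habitat: Ironridge with 96 animals

Round 1: Ashgrove=25 Cedarfen=12 Dunmere=9 Elkhorn=22 Hollowpine=19 Ironridge=9 → close Ashgrove (overflow 13)
  25÷5 = 5 each, +1 to first 0
Round 2: Cedarfen=17 Dunmere=14 Elkhorn=27 Hollowpine=24 Ironridge=14 → close Elkhorn (overflow 15)
  27÷4 = 6 each, +1 to first 3
Round 3: Cedarfen=24 Dunmere=21 Hollowpine=31 Ironridge=20 → close Hollowpine (overflow 22)
  31÷3 = 10 each, +1 to first 1
Round 4: Cedarfen=35 Dunmere=31 Ironridge=30 → close Cedarfen (overflow 26)
  35÷2 = 17 each, +1 to first 1
Round 5: Dunmere=49 Ironridge=47 → close Dunmere (overflow 41)
  49÷1 = 49 each, +1 to first 0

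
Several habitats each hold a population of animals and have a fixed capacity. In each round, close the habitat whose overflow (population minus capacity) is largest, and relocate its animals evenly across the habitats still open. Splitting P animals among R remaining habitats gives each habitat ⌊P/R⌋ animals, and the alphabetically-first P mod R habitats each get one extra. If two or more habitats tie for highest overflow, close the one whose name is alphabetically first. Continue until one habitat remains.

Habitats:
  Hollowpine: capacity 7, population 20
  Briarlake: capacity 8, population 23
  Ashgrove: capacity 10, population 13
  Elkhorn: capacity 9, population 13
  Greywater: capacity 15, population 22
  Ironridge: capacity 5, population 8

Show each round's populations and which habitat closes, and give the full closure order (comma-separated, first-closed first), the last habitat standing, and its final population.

Closure order: Briarlake, Hollowpine, Greywater, Elkhorn, Ashgrove
Last habitat: Ironridge with 99 animals

Round 1: Ashgrove=13 Briarlake=23 Elkhorn=13 Greywater=22 Hollowpine=20 Ironridge=8 → close Briarlake (overflow 15)
  23÷5 = 4 each, +1 to first 3
Round 2: Ashgrove=18 Elkhorn=18 Greywater=27 Hollowpine=24 Ironridge=12 → close Hollowpine (overflow 17)
  24÷4 = 6 each, +1 to first 0
Round 3: Ashgrove=24 Elkhorn=24 Greywater=33 Ironridge=18 → close Greywater (overflow 18)
  33÷3 = 11 each, +1 to first 0
Round 4: Ashgrove=35 Elkhorn=35 Ironridge=29 → close Elkhorn (overflow 26)
  35÷2 = 17 each, +1 to first 1
Round 5: Ashgrove=53 Ironridge=46 → close Ashgrove (overflow 43)
  53÷1 = 53 each, +1 to first 0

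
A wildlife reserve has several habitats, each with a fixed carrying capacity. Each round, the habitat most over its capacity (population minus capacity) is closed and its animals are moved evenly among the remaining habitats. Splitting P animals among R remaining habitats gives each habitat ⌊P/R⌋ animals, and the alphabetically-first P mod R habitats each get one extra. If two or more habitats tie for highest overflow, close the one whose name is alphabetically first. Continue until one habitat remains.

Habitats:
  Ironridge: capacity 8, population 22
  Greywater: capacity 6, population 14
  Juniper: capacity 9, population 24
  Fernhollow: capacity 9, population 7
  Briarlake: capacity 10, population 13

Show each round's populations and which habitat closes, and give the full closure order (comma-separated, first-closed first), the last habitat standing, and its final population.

Round 1: Briarlake=13 Fernhollow=7 Greywater=14 Ironridge=22 Juniper=24 → close Juniper (overflow 15)
  24÷4 = 6 each, +1 to first 0
Round 2: Briarlake=19 Fernhollow=13 Greywater=20 Ironridge=28 → close Ironridge (overflow 20)
  28÷3 = 9 each, +1 to first 1
Round 3: Briarlake=29 Fernhollow=22 Greywater=29 → close Greywater (overflow 23)
  29÷2 = 14 each, +1 to first 1
Round 4: Briarlake=44 Fernhollow=36 → close Briarlake (overflow 34)
  44÷1 = 44 each, +1 to first 0

Closure order: Juniper, Ironridge, Greywater, Briarlake
Last habitat: Fernhollow with 80 animals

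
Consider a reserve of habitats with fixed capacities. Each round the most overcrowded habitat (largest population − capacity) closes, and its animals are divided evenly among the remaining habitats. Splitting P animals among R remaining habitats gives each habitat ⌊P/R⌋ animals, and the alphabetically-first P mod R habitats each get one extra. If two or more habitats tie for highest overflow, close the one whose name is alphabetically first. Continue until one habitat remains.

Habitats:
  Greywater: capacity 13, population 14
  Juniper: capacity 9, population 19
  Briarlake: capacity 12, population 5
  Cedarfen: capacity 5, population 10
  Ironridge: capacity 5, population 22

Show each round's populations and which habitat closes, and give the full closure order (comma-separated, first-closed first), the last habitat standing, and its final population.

Round 1: Briarlake=5 Cedarfen=10 Greywater=14 Ironridge=22 Juniper=19 → close Ironridge (overflow 17)
  22÷4 = 5 each, +1 to first 2
Round 2: Briarlake=11 Cedarfen=16 Greywater=19 Juniper=24 → close Juniper (overflow 15)
  24÷3 = 8 each, +1 to first 0
Round 3: Briarlake=19 Cedarfen=24 Greywater=27 → close Cedarfen (overflow 19)
  24÷2 = 12 each, +1 to first 0
Round 4: Briarlake=31 Greywater=39 → close Greywater (overflow 26)
  39÷1 = 39 each, +1 to first 0

Closure order: Ironridge, Juniper, Cedarfen, Greywater
Last habitat: Briarlake with 70 animals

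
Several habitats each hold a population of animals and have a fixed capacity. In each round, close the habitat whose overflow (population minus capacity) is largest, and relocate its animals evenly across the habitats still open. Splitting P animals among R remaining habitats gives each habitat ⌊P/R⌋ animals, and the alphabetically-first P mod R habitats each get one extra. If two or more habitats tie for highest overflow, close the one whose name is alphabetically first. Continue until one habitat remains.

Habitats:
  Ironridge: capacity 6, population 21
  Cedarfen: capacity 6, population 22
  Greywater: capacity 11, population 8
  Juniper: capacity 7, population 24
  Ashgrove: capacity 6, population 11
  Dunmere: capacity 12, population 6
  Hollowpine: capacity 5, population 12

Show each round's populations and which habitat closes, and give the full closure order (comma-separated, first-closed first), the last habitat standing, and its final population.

Closure order: Juniper, Cedarfen, Ironridge, Ashgrove, Hollowpine, Greywater
Last habitat: Dunmere with 104 animals

Round 1: Ashgrove=11 Cedarfen=22 Dunmere=6 Greywater=8 Hollowpine=12 Ironridge=21 Juniper=24 → close Juniper (overflow 17)
  24÷6 = 4 each, +1 to first 0
Round 2: Ashgrove=15 Cedarfen=26 Dunmere=10 Greywater=12 Hollowpine=16 Ironridge=25 → close Cedarfen (overflow 20)
  26÷5 = 5 each, +1 to first 1
Round 3: Ashgrove=21 Dunmere=15 Greywater=17 Hollowpine=21 Ironridge=30 → close Ironridge (overflow 24)
  30÷4 = 7 each, +1 to first 2
Round 4: Ashgrove=29 Dunmere=23 Greywater=24 Hollowpine=28 → close Ashgrove (overflow 23)
  29÷3 = 9 each, +1 to first 2
Round 5: Dunmere=33 Greywater=34 Hollowpine=37 → close Hollowpine (overflow 32)
  37÷2 = 18 each, +1 to first 1
Round 6: Dunmere=52 Greywater=52 → close Greywater (overflow 41)
  52÷1 = 52 each, +1 to first 0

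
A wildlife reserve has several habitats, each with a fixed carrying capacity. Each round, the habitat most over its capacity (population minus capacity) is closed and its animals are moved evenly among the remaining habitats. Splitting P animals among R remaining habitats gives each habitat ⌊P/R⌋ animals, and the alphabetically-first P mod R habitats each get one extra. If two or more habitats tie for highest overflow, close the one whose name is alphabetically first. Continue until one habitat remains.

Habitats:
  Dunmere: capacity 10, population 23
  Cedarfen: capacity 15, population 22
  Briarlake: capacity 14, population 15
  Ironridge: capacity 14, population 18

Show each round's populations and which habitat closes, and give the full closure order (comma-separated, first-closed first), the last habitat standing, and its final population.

Closure order: Dunmere, Cedarfen, Ironridge
Last habitat: Briarlake with 78 animals

Round 1: Briarlake=15 Cedarfen=22 Dunmere=23 Ironridge=18 → close Dunmere (overflow 13)
  23÷3 = 7 each, +1 to first 2
Round 2: Briarlake=23 Cedarfen=30 Ironridge=25 → close Cedarfen (overflow 15)
  30÷2 = 15 each, +1 to first 0
Round 3: Briarlake=38 Ironridge=40 → close Ironridge (overflow 26)
  40÷1 = 40 each, +1 to first 0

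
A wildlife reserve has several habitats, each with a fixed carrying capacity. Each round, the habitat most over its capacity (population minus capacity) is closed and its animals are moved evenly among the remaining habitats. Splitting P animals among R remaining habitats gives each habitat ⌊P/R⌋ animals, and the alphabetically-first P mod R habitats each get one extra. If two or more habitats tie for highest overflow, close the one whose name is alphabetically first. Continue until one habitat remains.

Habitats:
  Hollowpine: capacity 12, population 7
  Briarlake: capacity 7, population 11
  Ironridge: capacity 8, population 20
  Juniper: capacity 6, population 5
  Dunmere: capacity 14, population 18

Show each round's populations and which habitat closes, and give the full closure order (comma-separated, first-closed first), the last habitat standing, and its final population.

Round 1: Briarlake=11 Dunmere=18 Hollowpine=7 Ironridge=20 Juniper=5 → close Ironridge (overflow 12)
  20÷4 = 5 each, +1 to first 0
Round 2: Briarlake=16 Dunmere=23 Hollowpine=12 Juniper=10 → close Briarlake (overflow 9)
  16÷3 = 5 each, +1 to first 1
Round 3: Dunmere=29 Hollowpine=17 Juniper=15 → close Dunmere (overflow 15)
  29÷2 = 14 each, +1 to first 1
Round 4: Hollowpine=32 Juniper=29 → close Juniper (overflow 23)
  29÷1 = 29 each, +1 to first 0

Closure order: Ironridge, Briarlake, Dunmere, Juniper
Last habitat: Hollowpine with 61 animals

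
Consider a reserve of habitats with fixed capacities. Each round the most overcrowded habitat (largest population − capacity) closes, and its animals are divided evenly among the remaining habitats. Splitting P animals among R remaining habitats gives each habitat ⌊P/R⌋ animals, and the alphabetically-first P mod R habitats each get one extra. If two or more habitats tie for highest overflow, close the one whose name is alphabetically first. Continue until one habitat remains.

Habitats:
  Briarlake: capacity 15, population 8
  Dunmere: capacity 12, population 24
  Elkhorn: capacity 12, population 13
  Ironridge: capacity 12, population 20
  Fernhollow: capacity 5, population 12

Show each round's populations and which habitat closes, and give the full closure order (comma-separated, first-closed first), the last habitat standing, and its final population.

Closure order: Dunmere, Ironridge, Fernhollow, Elkhorn
Last habitat: Briarlake with 77 animals

Round 1: Briarlake=8 Dunmere=24 Elkhorn=13 Fernhollow=12 Ironridge=20 → close Dunmere (overflow 12)
  24÷4 = 6 each, +1 to first 0
Round 2: Briarlake=14 Elkhorn=19 Fernhollow=18 Ironridge=26 → close Ironridge (overflow 14)
  26÷3 = 8 each, +1 to first 2
Round 3: Briarlake=23 Elkhorn=28 Fernhollow=26 → close Fernhollow (overflow 21)
  26÷2 = 13 each, +1 to first 0
Round 4: Briarlake=36 Elkhorn=41 → close Elkhorn (overflow 29)
  41÷1 = 41 each, +1 to first 0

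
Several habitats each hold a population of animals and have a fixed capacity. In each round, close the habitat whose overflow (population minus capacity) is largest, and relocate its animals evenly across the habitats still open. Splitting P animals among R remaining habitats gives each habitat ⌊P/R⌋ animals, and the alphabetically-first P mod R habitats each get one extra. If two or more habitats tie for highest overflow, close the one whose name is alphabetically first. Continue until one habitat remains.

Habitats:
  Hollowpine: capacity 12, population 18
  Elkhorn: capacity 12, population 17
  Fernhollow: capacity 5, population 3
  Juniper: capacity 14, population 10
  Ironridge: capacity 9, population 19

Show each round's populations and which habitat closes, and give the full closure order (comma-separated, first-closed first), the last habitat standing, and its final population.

Closure order: Ironridge, Hollowpine, Elkhorn, Fernhollow
Last habitat: Juniper with 67 animals

Round 1: Elkhorn=17 Fernhollow=3 Hollowpine=18 Ironridge=19 Juniper=10 → close Ironridge (overflow 10)
  19÷4 = 4 each, +1 to first 3
Round 2: Elkhorn=22 Fernhollow=8 Hollowpine=23 Juniper=14 → close Hollowpine (overflow 11)
  23÷3 = 7 each, +1 to first 2
Round 3: Elkhorn=30 Fernhollow=16 Juniper=21 → close Elkhorn (overflow 18)
  30÷2 = 15 each, +1 to first 0
Round 4: Fernhollow=31 Juniper=36 → close Fernhollow (overflow 26)
  31÷1 = 31 each, +1 to first 0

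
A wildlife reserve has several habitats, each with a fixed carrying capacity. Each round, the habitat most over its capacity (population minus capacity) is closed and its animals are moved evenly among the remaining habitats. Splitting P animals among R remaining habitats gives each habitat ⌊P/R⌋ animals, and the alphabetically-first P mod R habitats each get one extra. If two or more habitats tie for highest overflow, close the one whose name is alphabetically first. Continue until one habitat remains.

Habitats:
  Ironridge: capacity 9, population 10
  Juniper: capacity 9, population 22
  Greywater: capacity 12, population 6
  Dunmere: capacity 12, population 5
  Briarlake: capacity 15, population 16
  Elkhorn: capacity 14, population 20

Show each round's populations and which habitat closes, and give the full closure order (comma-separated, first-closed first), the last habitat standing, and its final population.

Closure order: Juniper, Elkhorn, Briarlake, Ironridge, Dunmere
Last habitat: Greywater with 79 animals

Round 1: Briarlake=16 Dunmere=5 Elkhorn=20 Greywater=6 Ironridge=10 Juniper=22 → close Juniper (overflow 13)
  22÷5 = 4 each, +1 to first 2
Round 2: Briarlake=21 Dunmere=10 Elkhorn=24 Greywater=10 Ironridge=14 → close Elkhorn (overflow 10)
  24÷4 = 6 each, +1 to first 0
Round 3: Briarlake=27 Dunmere=16 Greywater=16 Ironridge=20 → close Briarlake (overflow 12)
  27÷3 = 9 each, +1 to first 0
Round 4: Dunmere=25 Greywater=25 Ironridge=29 → close Ironridge (overflow 20)
  29÷2 = 14 each, +1 to first 1
Round 5: Dunmere=40 Greywater=39 → close Dunmere (overflow 28)
  40÷1 = 40 each, +1 to first 0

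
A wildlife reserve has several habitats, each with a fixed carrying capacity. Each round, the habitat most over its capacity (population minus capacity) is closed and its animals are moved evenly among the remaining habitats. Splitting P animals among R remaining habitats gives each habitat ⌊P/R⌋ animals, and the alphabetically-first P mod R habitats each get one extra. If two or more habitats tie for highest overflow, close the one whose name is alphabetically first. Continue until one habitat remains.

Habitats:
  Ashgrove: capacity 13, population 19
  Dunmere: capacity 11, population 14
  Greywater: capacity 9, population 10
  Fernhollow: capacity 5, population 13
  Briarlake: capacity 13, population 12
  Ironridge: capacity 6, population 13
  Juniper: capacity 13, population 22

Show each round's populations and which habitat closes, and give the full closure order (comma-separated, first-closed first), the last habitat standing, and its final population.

Closure order: Juniper, Fernhollow, Ashgrove, Ironridge, Dunmere, Briarlake
Last habitat: Greywater with 103 animals

Round 1: Ashgrove=19 Briarlake=12 Dunmere=14 Fernhollow=13 Greywater=10 Ironridge=13 Juniper=22 → close Juniper (overflow 9)
  22÷6 = 3 each, +1 to first 4
Round 2: Ashgrove=23 Briarlake=16 Dunmere=18 Fernhollow=17 Greywater=13 Ironridge=16 → close Fernhollow (overflow 12)
  17÷5 = 3 each, +1 to first 2
Round 3: Ashgrove=27 Briarlake=20 Dunmere=21 Greywater=16 Ironridge=19 → close Ashgrove (overflow 14)
  27÷4 = 6 each, +1 to first 3
Round 4: Briarlake=27 Dunmere=28 Greywater=23 Ironridge=25 → close Ironridge (overflow 19)
  25÷3 = 8 each, +1 to first 1
Round 5: Briarlake=36 Dunmere=36 Greywater=31 → close Dunmere (overflow 25)
  36÷2 = 18 each, +1 to first 0
Round 6: Briarlake=54 Greywater=49 → close Briarlake (overflow 41)
  54÷1 = 54 each, +1 to first 0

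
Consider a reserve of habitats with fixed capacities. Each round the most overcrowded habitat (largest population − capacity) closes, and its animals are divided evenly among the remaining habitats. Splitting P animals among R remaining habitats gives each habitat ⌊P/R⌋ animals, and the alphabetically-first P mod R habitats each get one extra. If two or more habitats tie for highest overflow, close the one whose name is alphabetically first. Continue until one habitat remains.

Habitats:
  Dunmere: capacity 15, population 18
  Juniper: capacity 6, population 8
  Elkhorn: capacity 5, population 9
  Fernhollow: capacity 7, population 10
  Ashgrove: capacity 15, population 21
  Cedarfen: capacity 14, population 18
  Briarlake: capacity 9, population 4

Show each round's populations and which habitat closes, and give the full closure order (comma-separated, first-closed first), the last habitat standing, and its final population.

Round 1: Ashgrove=21 Briarlake=4 Cedarfen=18 Dunmere=18 Elkhorn=9 Fernhollow=10 Juniper=8 → close Ashgrove (overflow 6)
  21÷6 = 3 each, +1 to first 3
Round 2: Briarlake=8 Cedarfen=22 Dunmere=22 Elkhorn=12 Fernhollow=13 Juniper=11 → close Cedarfen (overflow 8)
  22÷5 = 4 each, +1 to first 2
Round 3: Briarlake=13 Dunmere=27 Elkhorn=16 Fernhollow=17 Juniper=15 → close Dunmere (overflow 12)
  27÷4 = 6 each, +1 to first 3
Round 4: Briarlake=20 Elkhorn=23 Fernhollow=24 Juniper=21 → close Elkhorn (overflow 18)
  23÷3 = 7 each, +1 to first 2
Round 5: Briarlake=28 Fernhollow=32 Juniper=28 → close Fernhollow (overflow 25)
  32÷2 = 16 each, +1 to first 0
Round 6: Briarlake=44 Juniper=44 → close Juniper (overflow 38)
  44÷1 = 44 each, +1 to first 0

Closure order: Ashgrove, Cedarfen, Dunmere, Elkhorn, Fernhollow, Juniper
Last habitat: Briarlake with 88 animals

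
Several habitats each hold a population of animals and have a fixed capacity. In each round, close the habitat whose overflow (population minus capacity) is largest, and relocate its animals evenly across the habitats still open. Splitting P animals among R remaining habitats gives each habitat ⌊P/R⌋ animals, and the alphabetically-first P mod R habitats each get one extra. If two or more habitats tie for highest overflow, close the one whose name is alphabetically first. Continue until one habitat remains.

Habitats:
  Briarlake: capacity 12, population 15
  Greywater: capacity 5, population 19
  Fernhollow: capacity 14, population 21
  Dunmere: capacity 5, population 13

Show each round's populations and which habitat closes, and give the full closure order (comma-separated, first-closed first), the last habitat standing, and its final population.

Round 1: Briarlake=15 Dunmere=13 Fernhollow=21 Greywater=19 → close Greywater (overflow 14)
  19÷3 = 6 each, +1 to first 1
Round 2: Briarlake=22 Dunmere=19 Fernhollow=27 → close Dunmere (overflow 14)
  19÷2 = 9 each, +1 to first 1
Round 3: Briarlake=32 Fernhollow=36 → close Fernhollow (overflow 22)
  36÷1 = 36 each, +1 to first 0

Closure order: Greywater, Dunmere, Fernhollow
Last habitat: Briarlake with 68 animals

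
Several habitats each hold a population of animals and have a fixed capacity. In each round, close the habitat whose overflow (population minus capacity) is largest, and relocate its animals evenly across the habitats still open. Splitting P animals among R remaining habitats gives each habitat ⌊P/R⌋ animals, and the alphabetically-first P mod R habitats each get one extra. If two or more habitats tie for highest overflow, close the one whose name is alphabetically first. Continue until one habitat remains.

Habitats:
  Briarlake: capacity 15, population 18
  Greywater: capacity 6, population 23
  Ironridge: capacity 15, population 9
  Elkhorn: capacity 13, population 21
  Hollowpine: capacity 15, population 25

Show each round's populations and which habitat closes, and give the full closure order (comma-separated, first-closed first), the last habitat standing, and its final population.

Closure order: Greywater, Hollowpine, Elkhorn, Briarlake
Last habitat: Ironridge with 96 animals

Round 1: Briarlake=18 Elkhorn=21 Greywater=23 Hollowpine=25 Ironridge=9 → close Greywater (overflow 17)
  23÷4 = 5 each, +1 to first 3
Round 2: Briarlake=24 Elkhorn=27 Hollowpine=31 Ironridge=14 → close Hollowpine (overflow 16)
  31÷3 = 10 each, +1 to first 1
Round 3: Briarlake=35 Elkhorn=37 Ironridge=24 → close Elkhorn (overflow 24)
  37÷2 = 18 each, +1 to first 1
Round 4: Briarlake=54 Ironridge=42 → close Briarlake (overflow 39)
  54÷1 = 54 each, +1 to first 0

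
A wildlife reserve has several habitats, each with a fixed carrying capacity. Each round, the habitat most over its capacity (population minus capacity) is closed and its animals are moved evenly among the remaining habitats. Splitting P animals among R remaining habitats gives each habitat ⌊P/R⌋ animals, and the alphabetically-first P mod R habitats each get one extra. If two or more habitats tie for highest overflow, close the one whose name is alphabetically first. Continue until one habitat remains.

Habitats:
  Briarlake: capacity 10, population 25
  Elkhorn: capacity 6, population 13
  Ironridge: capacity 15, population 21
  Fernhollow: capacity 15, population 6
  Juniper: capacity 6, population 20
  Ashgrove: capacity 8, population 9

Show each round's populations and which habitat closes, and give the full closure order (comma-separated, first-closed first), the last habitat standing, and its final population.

Closure order: Briarlake, Juniper, Elkhorn, Ironridge, Ashgrove
Last habitat: Fernhollow with 94 animals

Round 1: Ashgrove=9 Briarlake=25 Elkhorn=13 Fernhollow=6 Ironridge=21 Juniper=20 → close Briarlake (overflow 15)
  25÷5 = 5 each, +1 to first 0
Round 2: Ashgrove=14 Elkhorn=18 Fernhollow=11 Ironridge=26 Juniper=25 → close Juniper (overflow 19)
  25÷4 = 6 each, +1 to first 1
Round 3: Ashgrove=21 Elkhorn=24 Fernhollow=17 Ironridge=32 → close Elkhorn (overflow 18)
  24÷3 = 8 each, +1 to first 0
Round 4: Ashgrove=29 Fernhollow=25 Ironridge=40 → close Ironridge (overflow 25)
  40÷2 = 20 each, +1 to first 0
Round 5: Ashgrove=49 Fernhollow=45 → close Ashgrove (overflow 41)
  49÷1 = 49 each, +1 to first 0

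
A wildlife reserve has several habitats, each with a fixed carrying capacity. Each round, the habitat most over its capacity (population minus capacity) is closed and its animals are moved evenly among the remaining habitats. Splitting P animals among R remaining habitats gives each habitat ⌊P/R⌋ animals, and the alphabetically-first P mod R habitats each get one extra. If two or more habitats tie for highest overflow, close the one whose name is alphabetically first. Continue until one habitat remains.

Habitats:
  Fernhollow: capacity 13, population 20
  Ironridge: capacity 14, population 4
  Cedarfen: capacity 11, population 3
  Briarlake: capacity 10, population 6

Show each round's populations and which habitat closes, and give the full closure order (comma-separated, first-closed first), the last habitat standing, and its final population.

Closure order: Fernhollow, Briarlake, Cedarfen
Last habitat: Ironridge with 33 animals

Round 1: Briarlake=6 Cedarfen=3 Fernhollow=20 Ironridge=4 → close Fernhollow (overflow 7)
  20÷3 = 6 each, +1 to first 2
Round 2: Briarlake=13 Cedarfen=10 Ironridge=10 → close Briarlake (overflow 3)
  13÷2 = 6 each, +1 to first 1
Round 3: Cedarfen=17 Ironridge=16 → close Cedarfen (overflow 6)
  17÷1 = 17 each, +1 to first 0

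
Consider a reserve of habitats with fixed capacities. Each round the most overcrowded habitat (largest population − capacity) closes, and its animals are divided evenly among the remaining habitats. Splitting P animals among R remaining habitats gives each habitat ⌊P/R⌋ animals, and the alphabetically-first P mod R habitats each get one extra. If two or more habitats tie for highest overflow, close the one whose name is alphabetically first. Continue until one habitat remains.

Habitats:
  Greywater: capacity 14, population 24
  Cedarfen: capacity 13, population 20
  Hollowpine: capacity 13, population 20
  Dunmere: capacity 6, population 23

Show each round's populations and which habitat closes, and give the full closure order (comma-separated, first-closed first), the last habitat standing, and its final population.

Round 1: Cedarfen=20 Dunmere=23 Greywater=24 Hollowpine=20 → close Dunmere (overflow 17)
  23÷3 = 7 each, +1 to first 2
Round 2: Cedarfen=28 Greywater=32 Hollowpine=27 → close Greywater (overflow 18)
  32÷2 = 16 each, +1 to first 0
Round 3: Cedarfen=44 Hollowpine=43 → close Cedarfen (overflow 31)
  44÷1 = 44 each, +1 to first 0

Closure order: Dunmere, Greywater, Cedarfen
Last habitat: Hollowpine with 87 animals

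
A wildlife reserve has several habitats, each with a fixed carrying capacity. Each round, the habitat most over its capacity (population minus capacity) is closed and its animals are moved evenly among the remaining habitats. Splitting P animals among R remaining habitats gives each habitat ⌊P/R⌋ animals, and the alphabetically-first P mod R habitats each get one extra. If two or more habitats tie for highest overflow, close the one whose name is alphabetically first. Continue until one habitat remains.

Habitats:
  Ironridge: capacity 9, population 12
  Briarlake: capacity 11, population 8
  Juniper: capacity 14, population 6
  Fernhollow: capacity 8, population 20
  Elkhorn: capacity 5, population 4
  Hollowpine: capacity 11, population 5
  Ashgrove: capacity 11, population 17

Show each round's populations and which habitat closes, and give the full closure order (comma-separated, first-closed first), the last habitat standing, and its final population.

Round 1: Ashgrove=17 Briarlake=8 Elkhorn=4 Fernhollow=20 Hollowpine=5 Ironridge=12 Juniper=6 → close Fernhollow (overflow 12)
  20÷6 = 3 each, +1 to first 2
Round 2: Ashgrove=21 Briarlake=12 Elkhorn=7 Hollowpine=8 Ironridge=15 Juniper=9 → close Ashgrove (overflow 10)
  21÷5 = 4 each, +1 to first 1
Round 3: Briarlake=17 Elkhorn=11 Hollowpine=12 Ironridge=19 Juniper=13 → close Ironridge (overflow 10)
  19÷4 = 4 each, +1 to first 3
Round 4: Briarlake=22 Elkhorn=16 Hollowpine=17 Juniper=17 → close Briarlake (overflow 11)
  22÷3 = 7 each, +1 to first 1
Round 5: Elkhorn=24 Hollowpine=24 Juniper=24 → close Elkhorn (overflow 19)
  24÷2 = 12 each, +1 to first 0
Round 6: Hollowpine=36 Juniper=36 → close Hollowpine (overflow 25)
  36÷1 = 36 each, +1 to first 0

Closure order: Fernhollow, Ashgrove, Ironridge, Briarlake, Elkhorn, Hollowpine
Last habitat: Juniper with 72 animals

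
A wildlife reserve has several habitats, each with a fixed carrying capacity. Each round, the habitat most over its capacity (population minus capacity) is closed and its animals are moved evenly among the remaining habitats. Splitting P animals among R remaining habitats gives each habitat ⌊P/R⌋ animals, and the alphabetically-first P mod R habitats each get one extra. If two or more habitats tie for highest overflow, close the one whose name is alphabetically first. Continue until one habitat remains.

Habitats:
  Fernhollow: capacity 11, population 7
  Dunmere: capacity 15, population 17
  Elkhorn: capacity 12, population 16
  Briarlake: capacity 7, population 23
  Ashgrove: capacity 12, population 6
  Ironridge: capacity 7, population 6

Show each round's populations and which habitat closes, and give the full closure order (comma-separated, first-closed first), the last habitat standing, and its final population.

Closure order: Briarlake, Elkhorn, Dunmere, Ironridge, Ashgrove
Last habitat: Fernhollow with 75 animals

Round 1: Ashgrove=6 Briarlake=23 Dunmere=17 Elkhorn=16 Fernhollow=7 Ironridge=6 → close Briarlake (overflow 16)
  23÷5 = 4 each, +1 to first 3
Round 2: Ashgrove=11 Dunmere=22 Elkhorn=21 Fernhollow=11 Ironridge=10 → close Elkhorn (overflow 9)
  21÷4 = 5 each, +1 to first 1
Round 3: Ashgrove=17 Dunmere=27 Fernhollow=16 Ironridge=15 → close Dunmere (overflow 12)
  27÷3 = 9 each, +1 to first 0
Round 4: Ashgrove=26 Fernhollow=25 Ironridge=24 → close Ironridge (overflow 17)
  24÷2 = 12 each, +1 to first 0
Round 5: Ashgrove=38 Fernhollow=37 → close Ashgrove (overflow 26)
  38÷1 = 38 each, +1 to first 0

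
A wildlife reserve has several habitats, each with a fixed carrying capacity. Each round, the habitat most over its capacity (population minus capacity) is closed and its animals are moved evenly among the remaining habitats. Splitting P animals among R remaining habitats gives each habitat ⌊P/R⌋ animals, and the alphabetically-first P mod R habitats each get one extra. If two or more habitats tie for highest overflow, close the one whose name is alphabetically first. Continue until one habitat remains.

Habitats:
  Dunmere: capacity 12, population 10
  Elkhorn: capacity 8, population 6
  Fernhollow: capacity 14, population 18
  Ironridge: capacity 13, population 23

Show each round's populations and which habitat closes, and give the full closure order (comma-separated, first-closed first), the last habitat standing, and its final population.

Round 1: Dunmere=10 Elkhorn=6 Fernhollow=18 Ironridge=23 → close Ironridge (overflow 10)
  23÷3 = 7 each, +1 to first 2
Round 2: Dunmere=18 Elkhorn=14 Fernhollow=25 → close Fernhollow (overflow 11)
  25÷2 = 12 each, +1 to first 1
Round 3: Dunmere=31 Elkhorn=26 → close Dunmere (overflow 19)
  31÷1 = 31 each, +1 to first 0

Closure order: Ironridge, Fernhollow, Dunmere
Last habitat: Elkhorn with 57 animals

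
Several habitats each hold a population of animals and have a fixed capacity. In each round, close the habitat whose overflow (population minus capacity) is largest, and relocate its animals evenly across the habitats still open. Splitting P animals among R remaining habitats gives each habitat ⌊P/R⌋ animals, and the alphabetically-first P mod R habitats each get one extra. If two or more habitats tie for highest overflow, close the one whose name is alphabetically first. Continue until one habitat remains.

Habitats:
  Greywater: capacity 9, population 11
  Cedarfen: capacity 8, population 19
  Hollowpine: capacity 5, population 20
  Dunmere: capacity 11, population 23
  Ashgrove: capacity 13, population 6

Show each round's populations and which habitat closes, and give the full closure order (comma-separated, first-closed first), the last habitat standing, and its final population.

Closure order: Hollowpine, Dunmere, Cedarfen, Greywater
Last habitat: Ashgrove with 79 animals

Round 1: Ashgrove=6 Cedarfen=19 Dunmere=23 Greywater=11 Hollowpine=20 → close Hollowpine (overflow 15)
  20÷4 = 5 each, +1 to first 0
Round 2: Ashgrove=11 Cedarfen=24 Dunmere=28 Greywater=16 → close Dunmere (overflow 17)
  28÷3 = 9 each, +1 to first 1
Round 3: Ashgrove=21 Cedarfen=33 Greywater=25 → close Cedarfen (overflow 25)
  33÷2 = 16 each, +1 to first 1
Round 4: Ashgrove=38 Greywater=41 → close Greywater (overflow 32)
  41÷1 = 41 each, +1 to first 0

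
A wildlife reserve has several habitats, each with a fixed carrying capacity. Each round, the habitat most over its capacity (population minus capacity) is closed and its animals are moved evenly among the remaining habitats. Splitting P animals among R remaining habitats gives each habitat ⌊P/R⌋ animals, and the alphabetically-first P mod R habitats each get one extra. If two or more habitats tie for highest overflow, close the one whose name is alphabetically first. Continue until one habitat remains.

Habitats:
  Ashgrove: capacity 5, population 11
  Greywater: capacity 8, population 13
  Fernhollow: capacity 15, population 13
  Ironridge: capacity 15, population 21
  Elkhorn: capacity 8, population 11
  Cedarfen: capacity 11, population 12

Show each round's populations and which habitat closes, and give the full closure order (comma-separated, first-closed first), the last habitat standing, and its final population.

Round 1: Ashgrove=11 Cedarfen=12 Elkhorn=11 Fernhollow=13 Greywater=13 Ironridge=21 → close Ashgrove (overflow 6)
  11÷5 = 2 each, +1 to first 1
Round 2: Cedarfen=15 Elkhorn=13 Fernhollow=15 Greywater=15 Ironridge=23 → close Ironridge (overflow 8)
  23÷4 = 5 each, +1 to first 3
Round 3: Cedarfen=21 Elkhorn=19 Fernhollow=21 Greywater=20 → close Greywater (overflow 12)
  20÷3 = 6 each, +1 to first 2
Round 4: Cedarfen=28 Elkhorn=26 Fernhollow=27 → close Elkhorn (overflow 18)
  26÷2 = 13 each, +1 to first 0
Round 5: Cedarfen=41 Fernhollow=40 → close Cedarfen (overflow 30)
  41÷1 = 41 each, +1 to first 0

Closure order: Ashgrove, Ironridge, Greywater, Elkhorn, Cedarfen
Last habitat: Fernhollow with 81 animals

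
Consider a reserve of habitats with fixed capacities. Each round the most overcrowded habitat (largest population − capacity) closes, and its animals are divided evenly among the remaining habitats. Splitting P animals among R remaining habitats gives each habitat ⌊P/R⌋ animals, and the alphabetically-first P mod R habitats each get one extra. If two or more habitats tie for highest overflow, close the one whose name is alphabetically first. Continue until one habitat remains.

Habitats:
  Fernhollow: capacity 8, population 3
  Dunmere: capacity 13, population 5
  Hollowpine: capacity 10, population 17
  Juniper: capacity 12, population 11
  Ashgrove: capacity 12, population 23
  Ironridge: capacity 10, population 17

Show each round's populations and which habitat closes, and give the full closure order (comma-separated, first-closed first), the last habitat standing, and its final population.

Round 1: Ashgrove=23 Dunmere=5 Fernhollow=3 Hollowpine=17 Ironridge=17 Juniper=11 → close Ashgrove (overflow 11)
  23÷5 = 4 each, +1 to first 3
Round 2: Dunmere=10 Fernhollow=8 Hollowpine=22 Ironridge=21 Juniper=15 → close Hollowpine (overflow 12)
  22÷4 = 5 each, +1 to first 2
Round 3: Dunmere=16 Fernhollow=14 Ironridge=26 Juniper=20 → close Ironridge (overflow 16)
  26÷3 = 8 each, +1 to first 2
Round 4: Dunmere=25 Fernhollow=23 Juniper=28 → close Juniper (overflow 16)
  28÷2 = 14 each, +1 to first 0
Round 5: Dunmere=39 Fernhollow=37 → close Fernhollow (overflow 29)
  37÷1 = 37 each, +1 to first 0

Closure order: Ashgrove, Hollowpine, Ironridge, Juniper, Fernhollow
Last habitat: Dunmere with 76 animals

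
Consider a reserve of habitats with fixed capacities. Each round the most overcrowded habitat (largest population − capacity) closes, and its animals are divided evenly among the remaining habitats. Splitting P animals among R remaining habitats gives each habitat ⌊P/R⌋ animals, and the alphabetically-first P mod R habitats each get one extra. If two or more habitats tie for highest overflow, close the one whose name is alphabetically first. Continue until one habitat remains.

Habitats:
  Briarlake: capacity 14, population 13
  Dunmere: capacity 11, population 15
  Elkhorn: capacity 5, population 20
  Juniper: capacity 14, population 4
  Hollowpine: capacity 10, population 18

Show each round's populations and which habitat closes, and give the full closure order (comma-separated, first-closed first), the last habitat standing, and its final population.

Closure order: Elkhorn, Hollowpine, Dunmere, Briarlake
Last habitat: Juniper with 70 animals

Round 1: Briarlake=13 Dunmere=15 Elkhorn=20 Hollowpine=18 Juniper=4 → close Elkhorn (overflow 15)
  20÷4 = 5 each, +1 to first 0
Round 2: Briarlake=18 Dunmere=20 Hollowpine=23 Juniper=9 → close Hollowpine (overflow 13)
  23÷3 = 7 each, +1 to first 2
Round 3: Briarlake=26 Dunmere=28 Juniper=16 → close Dunmere (overflow 17)
  28÷2 = 14 each, +1 to first 0
Round 4: Briarlake=40 Juniper=30 → close Briarlake (overflow 26)
  40÷1 = 40 each, +1 to first 0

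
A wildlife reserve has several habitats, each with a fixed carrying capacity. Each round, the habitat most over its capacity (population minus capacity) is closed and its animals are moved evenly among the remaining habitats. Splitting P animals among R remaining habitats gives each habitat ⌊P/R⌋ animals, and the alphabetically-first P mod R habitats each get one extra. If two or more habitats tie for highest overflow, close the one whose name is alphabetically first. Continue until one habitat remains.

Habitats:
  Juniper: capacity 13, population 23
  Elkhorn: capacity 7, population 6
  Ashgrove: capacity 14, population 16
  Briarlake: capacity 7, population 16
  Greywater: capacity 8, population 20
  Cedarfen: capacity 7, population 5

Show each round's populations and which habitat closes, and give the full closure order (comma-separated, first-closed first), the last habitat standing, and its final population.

Closure order: Greywater, Juniper, Briarlake, Ashgrove, Cedarfen
Last habitat: Elkhorn with 86 animals

Round 1: Ashgrove=16 Briarlake=16 Cedarfen=5 Elkhorn=6 Greywater=20 Juniper=23 → close Greywater (overflow 12)
  20÷5 = 4 each, +1 to first 0
Round 2: Ashgrove=20 Briarlake=20 Cedarfen=9 Elkhorn=10 Juniper=27 → close Juniper (overflow 14)
  27÷4 = 6 each, +1 to first 3
Round 3: Ashgrove=27 Briarlake=27 Cedarfen=16 Elkhorn=16 → close Briarlake (overflow 20)
  27÷3 = 9 each, +1 to first 0
Round 4: Ashgrove=36 Cedarfen=25 Elkhorn=25 → close Ashgrove (overflow 22)
  36÷2 = 18 each, +1 to first 0
Round 5: Cedarfen=43 Elkhorn=43 → close Cedarfen (overflow 36)
  43÷1 = 43 each, +1 to first 0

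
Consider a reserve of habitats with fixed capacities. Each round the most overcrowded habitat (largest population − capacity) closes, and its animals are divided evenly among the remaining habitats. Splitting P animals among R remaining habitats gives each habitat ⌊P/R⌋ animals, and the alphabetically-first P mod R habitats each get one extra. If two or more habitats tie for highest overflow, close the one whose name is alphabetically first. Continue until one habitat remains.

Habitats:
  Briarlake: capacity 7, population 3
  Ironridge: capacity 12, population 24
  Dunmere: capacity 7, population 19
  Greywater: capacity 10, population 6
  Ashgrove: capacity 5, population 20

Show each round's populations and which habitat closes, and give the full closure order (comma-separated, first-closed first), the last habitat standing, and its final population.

Closure order: Ashgrove, Dunmere, Ironridge, Briarlake
Last habitat: Greywater with 72 animals

Round 1: Ashgrove=20 Briarlake=3 Dunmere=19 Greywater=6 Ironridge=24 → close Ashgrove (overflow 15)
  20÷4 = 5 each, +1 to first 0
Round 2: Briarlake=8 Dunmere=24 Greywater=11 Ironridge=29 → close Dunmere (overflow 17)
  24÷3 = 8 each, +1 to first 0
Round 3: Briarlake=16 Greywater=19 Ironridge=37 → close Ironridge (overflow 25)
  37÷2 = 18 each, +1 to first 1
Round 4: Briarlake=35 Greywater=37 → close Briarlake (overflow 28)
  35÷1 = 35 each, +1 to first 0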